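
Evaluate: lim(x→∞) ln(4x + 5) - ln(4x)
This is an ∞-∞ indeterminate form.

Combine fractions or rationalize to convert ∞-∞ to 0/0 form:
  lim(x→∞) ln(4x + 5) - ln(4x) = 0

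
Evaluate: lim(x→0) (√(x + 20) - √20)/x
This is a standard limit.

Factor or rationalize the expression:
  lim(x→0) (√(x + 20) - √20)/x = sqrt(5)/20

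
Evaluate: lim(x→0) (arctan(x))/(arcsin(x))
This is a 0/0 indeterminate form.

Apply L'Hôpital's rule: differentiate numerator and denominator separately.
  f(x) = atan(x)   ⇒   f'(x) = 1/(x^2 + 1)
  g(x) = asin(x)   ⇒   g'(x) = 1/sqrt(1 - x^2)
  lim(x→0) f'(x)/g'(x) = lim(x→0) (1/(x^2 + 1))/(1/sqrt(1 - x^2))
  = 1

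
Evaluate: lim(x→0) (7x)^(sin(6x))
This is an exponential indeterminate form.

For exponential indeterminate forms, take the natural log:
  Let L = lim(x→0) (7x)^(sin(6x))
  Then ln(L) = lim(x→0) [exponent × ln(base)]
  Evaluate using L'Hôpital or standard limits, then exponentiate.
  L = 1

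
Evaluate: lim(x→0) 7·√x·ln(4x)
This is a 0·∞ indeterminate form.

Rewrite 0·∞ as a quotient (0/0 or ∞/∞ form), then apply L'Hôpital's rule:
  lim(x→0) 7·√x·ln(4x) = 0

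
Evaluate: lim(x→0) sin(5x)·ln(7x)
This is a 0·∞ indeterminate form.

Rewrite 0·∞ as a quotient (0/0 or ∞/∞ form), then apply L'Hôpital's rule:
  lim(x→0) sin(5x)·ln(7x) = 0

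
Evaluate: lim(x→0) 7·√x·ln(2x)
This is a 0·∞ indeterminate form.

Rewrite 0·∞ as a quotient (0/0 or ∞/∞ form), then apply L'Hôpital's rule:
  lim(x→0) 7·√x·ln(2x) = 0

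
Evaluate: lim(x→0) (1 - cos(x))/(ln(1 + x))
This is a 0/0 indeterminate form.

Apply L'Hôpital's rule: differentiate numerator and denominator separately.
  f(x) = 1 - cos(x)   ⇒   f'(x) = sin(x)
  g(x) = ln(x + 1)   ⇒   g'(x) = 1/(x + 1)
  lim(x→0) f'(x)/g'(x) = lim(x→0) (sin(x))/(1/(x + 1))
  = 0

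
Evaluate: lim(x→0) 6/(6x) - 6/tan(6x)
This is an ∞-∞ indeterminate form.

Combine fractions or rationalize to convert ∞-∞ to 0/0 form:
  lim(x→0) 6/(6x) - 6/tan(6x) = 0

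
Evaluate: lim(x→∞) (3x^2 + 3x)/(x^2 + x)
This is an ∞/∞ indeterminate form.

Apply L'Hôpital's rule: differentiate numerator and denominator separately.
  f(x) = 3·x^2 + 3·x   ⇒   f'(x) = 6·x + 3
  g(x) = x^2 + x   ⇒   g'(x) = 2·x + 1
  lim(x→∞) f'(x)/g'(x) = lim(x→∞) (6·x + 3)/(2·x + 1)
  = 3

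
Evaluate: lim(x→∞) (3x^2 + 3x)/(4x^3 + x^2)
This is an ∞/∞ indeterminate form.

Apply L'Hôpital's rule: differentiate numerator and denominator separately.
  f(x) = 3·x^2 + 3·x   ⇒   f'(x) = 6·x + 3
  g(x) = 4·x^3 + x^2   ⇒   g'(x) = 12·x^2 + 2·x
  lim(x→∞) f'(x)/g'(x) = lim(x→∞) (6·x + 3)/(12·x^2 + 2·x)
  = 0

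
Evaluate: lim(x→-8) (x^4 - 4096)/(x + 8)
This is a standard limit.

Factor or rationalize the expression:
  lim(x→-8) (x^4 - 4096)/(x + 8) = -2048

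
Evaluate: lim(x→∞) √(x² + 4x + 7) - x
This is an ∞-∞ indeterminate form.

Combine fractions or rationalize to convert ∞-∞ to 0/0 form:
  lim(x→∞) √(x² + 4x + 7) - x = 2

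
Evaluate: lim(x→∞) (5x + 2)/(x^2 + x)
This is an ∞/∞ indeterminate form.

Apply L'Hôpital's rule: differentiate numerator and denominator separately.
  f(x) = 5·x + 2   ⇒   f'(x) = 5
  g(x) = x^2 + x   ⇒   g'(x) = 2·x + 1
  lim(x→∞) f'(x)/g'(x) = lim(x→∞) (5)/(2·x + 1)
  = 0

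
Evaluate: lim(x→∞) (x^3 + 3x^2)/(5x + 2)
This is an ∞/∞ indeterminate form.

Apply L'Hôpital's rule: differentiate numerator and denominator separately.
  f(x) = x^3 + 3·x^2   ⇒   f'(x) = 3·x^2 + 6·x
  g(x) = 5·x + 2   ⇒   g'(x) = 5
  lim(x→∞) f'(x)/g'(x) = lim(x→∞) (3·x^2 + 6·x)/(5)
  = ∞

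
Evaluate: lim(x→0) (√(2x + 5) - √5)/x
This is a standard limit.

Factor or rationalize the expression:
  lim(x→0) (√(2x + 5) - √5)/x = sqrt(5)/5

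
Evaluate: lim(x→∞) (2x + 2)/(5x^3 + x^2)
This is an ∞/∞ indeterminate form.

Apply L'Hôpital's rule: differentiate numerator and denominator separately.
  f(x) = 2·x + 2   ⇒   f'(x) = 2
  g(x) = 5·x^3 + x^2   ⇒   g'(x) = 15·x^2 + 2·x
  lim(x→∞) f'(x)/g'(x) = lim(x→∞) (2)/(15·x^2 + 2·x)
  = 0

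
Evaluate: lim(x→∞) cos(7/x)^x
This is an exponential indeterminate form.

For exponential indeterminate forms, take the natural log:
  Let L = lim(x→∞) cos(7/x)^x
  Then ln(L) = lim(x→∞) [exponent × ln(base)]
  Evaluate using L'Hôpital or standard limits, then exponentiate.
  L = 1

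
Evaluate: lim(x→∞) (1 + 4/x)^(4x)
This is an exponential indeterminate form.

For exponential indeterminate forms, take the natural log:
  Let L = lim(x→∞) (1 + 4/x)^(4x)
  Then ln(L) = lim(x→∞) [exponent × ln(base)]
  Evaluate using L'Hôpital or standard limits, then exponentiate.
  L = e^(16)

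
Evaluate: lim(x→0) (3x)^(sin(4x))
This is an exponential indeterminate form.

For exponential indeterminate forms, take the natural log:
  Let L = lim(x→0) (3x)^(sin(4x))
  Then ln(L) = lim(x→0) [exponent × ln(base)]
  Evaluate using L'Hôpital or standard limits, then exponentiate.
  L = 1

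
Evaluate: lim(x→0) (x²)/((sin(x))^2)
This is a 0/0 indeterminate form.

Apply L'Hôpital's rule: differentiate numerator and denominator separately.
  f(x) = x^2   ⇒   f'(x) = 2·x
  g(x) = sin(x)^2   ⇒   g'(x) = 2·sin(x)·cos(x)
  lim(x→0) f'(x)/g'(x) = lim(x→0) (2·x)/(2·sin(x)·cos(x))
  = 1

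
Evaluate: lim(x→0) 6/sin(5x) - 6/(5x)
This is an ∞-∞ indeterminate form.

Combine fractions or rationalize to convert ∞-∞ to 0/0 form:
  lim(x→0) 6/sin(5x) - 6/(5x) = 0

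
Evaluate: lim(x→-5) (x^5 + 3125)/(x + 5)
This is a standard limit.

Factor or rationalize the expression:
  lim(x→-5) (x^5 + 3125)/(x + 5) = 3125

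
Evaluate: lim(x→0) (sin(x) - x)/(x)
This is a 0/0 indeterminate form.

Apply L'Hôpital's rule: differentiate numerator and denominator separately.
  f(x) = -x + sin(x)   ⇒   f'(x) = cos(x) - 1
  g(x) = x   ⇒   g'(x) = 1
  lim(x→0) f'(x)/g'(x) = lim(x→0) (cos(x) - 1)/(1)
  = 0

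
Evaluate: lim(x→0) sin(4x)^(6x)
This is an exponential indeterminate form.

For exponential indeterminate forms, take the natural log:
  Let L = lim(x→0) sin(4x)^(6x)
  Then ln(L) = lim(x→0) [exponent × ln(base)]
  Evaluate using L'Hôpital or standard limits, then exponentiate.
  L = 1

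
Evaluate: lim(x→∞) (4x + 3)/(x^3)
This is an ∞/∞ indeterminate form.

Apply L'Hôpital's rule: differentiate numerator and denominator separately.
  f(x) = 4·x + 3   ⇒   f'(x) = 4
  g(x) = x^3   ⇒   g'(x) = 3·x^2
  lim(x→∞) f'(x)/g'(x) = lim(x→∞) (4)/(3·x^2)
  = 0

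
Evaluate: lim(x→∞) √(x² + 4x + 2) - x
This is an ∞-∞ indeterminate form.

Combine fractions or rationalize to convert ∞-∞ to 0/0 form:
  lim(x→∞) √(x² + 4x + 2) - x = 2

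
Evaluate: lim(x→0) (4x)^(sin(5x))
This is an exponential indeterminate form.

For exponential indeterminate forms, take the natural log:
  Let L = lim(x→0) (4x)^(sin(5x))
  Then ln(L) = lim(x→0) [exponent × ln(base)]
  Evaluate using L'Hôpital or standard limits, then exponentiate.
  L = 1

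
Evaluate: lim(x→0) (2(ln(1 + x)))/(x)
This is a 0/0 indeterminate form.

Apply L'Hôpital's rule: differentiate numerator and denominator separately.
  f(x) = 2·ln(x + 1)   ⇒   f'(x) = 2/(x + 1)
  g(x) = x   ⇒   g'(x) = 1
  lim(x→0) f'(x)/g'(x) = lim(x→0) (2/(x + 1))/(1)
  = 2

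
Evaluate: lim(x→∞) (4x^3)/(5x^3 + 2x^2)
This is an ∞/∞ indeterminate form.

Apply L'Hôpital's rule: differentiate numerator and denominator separately.
  f(x) = 4·x^3   ⇒   f'(x) = 12·x^2
  g(x) = 5·x^3 + 2·x^2   ⇒   g'(x) = 15·x^2 + 4·x
  lim(x→∞) f'(x)/g'(x) = lim(x→∞) (12·x^2)/(15·x^2 + 4·x)
  = 4/5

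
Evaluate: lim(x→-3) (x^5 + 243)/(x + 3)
This is a standard limit.

Factor or rationalize the expression:
  lim(x→-3) (x^5 + 243)/(x + 3) = 405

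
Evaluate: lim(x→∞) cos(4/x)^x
This is an exponential indeterminate form.

For exponential indeterminate forms, take the natural log:
  Let L = lim(x→∞) cos(4/x)^x
  Then ln(L) = lim(x→∞) [exponent × ln(base)]
  Evaluate using L'Hôpital or standard limits, then exponentiate.
  L = 1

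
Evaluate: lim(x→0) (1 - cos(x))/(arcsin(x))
This is a 0/0 indeterminate form.

Apply L'Hôpital's rule: differentiate numerator and denominator separately.
  f(x) = 1 - cos(x)   ⇒   f'(x) = sin(x)
  g(x) = asin(x)   ⇒   g'(x) = 1/sqrt(1 - x^2)
  lim(x→0) f'(x)/g'(x) = lim(x→0) (sin(x))/(1/sqrt(1 - x^2))
  = 0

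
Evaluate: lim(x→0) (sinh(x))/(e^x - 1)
This is a 0/0 indeterminate form.

Apply L'Hôpital's rule: differentiate numerator and denominator separately.
  f(x) = sinh(x)   ⇒   f'(x) = cosh(x)
  g(x) = e^(x) - 1   ⇒   g'(x) = e^(x)
  lim(x→0) f'(x)/g'(x) = lim(x→0) (cosh(x))/(e^(x))
  = 1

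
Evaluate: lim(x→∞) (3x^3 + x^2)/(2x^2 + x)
This is an ∞/∞ indeterminate form.

Apply L'Hôpital's rule: differentiate numerator and denominator separately.
  f(x) = 3·x^3 + x^2   ⇒   f'(x) = 9·x^2 + 2·x
  g(x) = 2·x^2 + x   ⇒   g'(x) = 4·x + 1
  lim(x→∞) f'(x)/g'(x) = lim(x→∞) (9·x^2 + 2·x)/(4·x + 1)
  = ∞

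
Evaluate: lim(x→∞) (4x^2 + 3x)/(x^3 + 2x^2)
This is an ∞/∞ indeterminate form.

Apply L'Hôpital's rule: differentiate numerator and denominator separately.
  f(x) = 4·x^2 + 3·x   ⇒   f'(x) = 8·x + 3
  g(x) = x^3 + 2·x^2   ⇒   g'(x) = 3·x^2 + 4·x
  lim(x→∞) f'(x)/g'(x) = lim(x→∞) (8·x + 3)/(3·x^2 + 4·x)
  = 0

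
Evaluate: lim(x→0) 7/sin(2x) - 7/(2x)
This is an ∞-∞ indeterminate form.

Combine fractions or rationalize to convert ∞-∞ to 0/0 form:
  lim(x→0) 7/sin(2x) - 7/(2x) = 0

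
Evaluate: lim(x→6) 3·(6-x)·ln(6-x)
This is a 0·∞ indeterminate form.

Rewrite 0·∞ as a quotient (0/0 or ∞/∞ form), then apply L'Hôpital's rule:
  lim(x→6) 3·(6-x)·ln(6-x) = 0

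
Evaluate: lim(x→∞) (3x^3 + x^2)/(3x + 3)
This is an ∞/∞ indeterminate form.

Apply L'Hôpital's rule: differentiate numerator and denominator separately.
  f(x) = 3·x^3 + x^2   ⇒   f'(x) = 9·x^2 + 2·x
  g(x) = 3·x + 3   ⇒   g'(x) = 3
  lim(x→∞) f'(x)/g'(x) = lim(x→∞) (9·x^2 + 2·x)/(3)
  = ∞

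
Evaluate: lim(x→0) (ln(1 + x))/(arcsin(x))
This is a 0/0 indeterminate form.

Apply L'Hôpital's rule: differentiate numerator and denominator separately.
  f(x) = ln(x + 1)   ⇒   f'(x) = 1/(x + 1)
  g(x) = asin(x)   ⇒   g'(x) = 1/sqrt(1 - x^2)
  lim(x→0) f'(x)/g'(x) = lim(x→0) (1/(x + 1))/(1/sqrt(1 - x^2))
  = 1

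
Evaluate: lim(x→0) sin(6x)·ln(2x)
This is a 0·∞ indeterminate form.

Rewrite 0·∞ as a quotient (0/0 or ∞/∞ form), then apply L'Hôpital's rule:
  lim(x→0) sin(6x)·ln(2x) = 0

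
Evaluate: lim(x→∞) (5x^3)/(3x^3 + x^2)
This is an ∞/∞ indeterminate form.

Apply L'Hôpital's rule: differentiate numerator and denominator separately.
  f(x) = 5·x^3   ⇒   f'(x) = 15·x^2
  g(x) = 3·x^3 + x^2   ⇒   g'(x) = 9·x^2 + 2·x
  lim(x→∞) f'(x)/g'(x) = lim(x→∞) (15·x^2)/(9·x^2 + 2·x)
  = 5/3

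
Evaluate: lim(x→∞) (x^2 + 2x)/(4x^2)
This is an ∞/∞ indeterminate form.

Apply L'Hôpital's rule: differentiate numerator and denominator separately.
  f(x) = x^2 + 2·x   ⇒   f'(x) = 2·x + 2
  g(x) = 4·x^2   ⇒   g'(x) = 8·x
  lim(x→∞) f'(x)/g'(x) = lim(x→∞) (2·x + 2)/(8·x)
  = 1/4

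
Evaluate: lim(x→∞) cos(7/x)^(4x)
This is an exponential indeterminate form.

For exponential indeterminate forms, take the natural log:
  Let L = lim(x→∞) cos(7/x)^(4x)
  Then ln(L) = lim(x→∞) [exponent × ln(base)]
  Evaluate using L'Hôpital or standard limits, then exponentiate.
  L = 1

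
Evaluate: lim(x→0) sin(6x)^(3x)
This is an exponential indeterminate form.

For exponential indeterminate forms, take the natural log:
  Let L = lim(x→0) sin(6x)^(3x)
  Then ln(L) = lim(x→0) [exponent × ln(base)]
  Evaluate using L'Hôpital or standard limits, then exponentiate.
  L = 1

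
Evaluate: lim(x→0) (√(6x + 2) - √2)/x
This is a standard limit.

Factor or rationalize the expression:
  lim(x→0) (√(6x + 2) - √2)/x = 3·sqrt(2)/2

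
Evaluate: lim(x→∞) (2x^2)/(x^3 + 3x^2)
This is an ∞/∞ indeterminate form.

Apply L'Hôpital's rule: differentiate numerator and denominator separately.
  f(x) = 2·x^2   ⇒   f'(x) = 4·x
  g(x) = x^3 + 3·x^2   ⇒   g'(x) = 3·x^2 + 6·x
  lim(x→∞) f'(x)/g'(x) = lim(x→∞) (4·x)/(3·x^2 + 6·x)
  = 0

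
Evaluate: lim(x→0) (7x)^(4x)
This is an exponential indeterminate form.

For exponential indeterminate forms, take the natural log:
  Let L = lim(x→0) (7x)^(4x)
  Then ln(L) = lim(x→0) [exponent × ln(base)]
  Evaluate using L'Hôpital or standard limits, then exponentiate.
  L = 1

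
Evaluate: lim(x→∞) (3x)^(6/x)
This is an exponential indeterminate form.

For exponential indeterminate forms, take the natural log:
  Let L = lim(x→∞) (3x)^(6/x)
  Then ln(L) = lim(x→∞) [exponent × ln(base)]
  Evaluate using L'Hôpital or standard limits, then exponentiate.
  L = 1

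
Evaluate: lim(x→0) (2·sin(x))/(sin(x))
This is a 0/0 indeterminate form.

Apply L'Hôpital's rule: differentiate numerator and denominator separately.
  f(x) = 2·sin(x)   ⇒   f'(x) = 2·cos(x)
  g(x) = sin(x)   ⇒   g'(x) = cos(x)
  lim(x→0) f'(x)/g'(x) = lim(x→0) (2·cos(x))/(cos(x))
  = 2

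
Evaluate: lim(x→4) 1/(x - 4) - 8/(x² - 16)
This is an ∞-∞ indeterminate form.

Combine fractions or rationalize to convert ∞-∞ to 0/0 form:
  lim(x→4) 1/(x - 4) - 8/(x² - 16) = 1/8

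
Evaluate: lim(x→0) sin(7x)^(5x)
This is an exponential indeterminate form.

For exponential indeterminate forms, take the natural log:
  Let L = lim(x→0) sin(7x)^(5x)
  Then ln(L) = lim(x→0) [exponent × ln(base)]
  Evaluate using L'Hôpital or standard limits, then exponentiate.
  L = 1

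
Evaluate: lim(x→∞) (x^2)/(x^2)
This is an ∞/∞ indeterminate form.

Apply L'Hôpital's rule: differentiate numerator and denominator separately.
  f(x) = x^2   ⇒   f'(x) = 2·x
  g(x) = x^2   ⇒   g'(x) = 2·x
  lim(x→∞) f'(x)/g'(x) = lim(x→∞) (2·x)/(2·x)
  = 1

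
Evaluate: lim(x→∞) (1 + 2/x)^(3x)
This is an exponential indeterminate form.

For exponential indeterminate forms, take the natural log:
  Let L = lim(x→∞) (1 + 2/x)^(3x)
  Then ln(L) = lim(x→∞) [exponent × ln(base)]
  Evaluate using L'Hôpital or standard limits, then exponentiate.
  L = e^(6)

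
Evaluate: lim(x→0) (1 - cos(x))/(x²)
This is a 0/0 indeterminate form.

Apply L'Hôpital's rule: differentiate numerator and denominator separately.
  f(x) = 1 - cos(x)   ⇒   f'(x) = sin(x)
  g(x) = x^2   ⇒   g'(x) = 2·x
  lim(x→0) f'(x)/g'(x) = lim(x→0) (sin(x))/(2·x)
  = 1/2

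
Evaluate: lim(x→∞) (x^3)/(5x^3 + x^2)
This is an ∞/∞ indeterminate form.

Apply L'Hôpital's rule: differentiate numerator and denominator separately.
  f(x) = x^3   ⇒   f'(x) = 3·x^2
  g(x) = 5·x^3 + x^2   ⇒   g'(x) = 15·x^2 + 2·x
  lim(x→∞) f'(x)/g'(x) = lim(x→∞) (3·x^2)/(15·x^2 + 2·x)
  = 1/5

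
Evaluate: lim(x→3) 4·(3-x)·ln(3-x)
This is a 0·∞ indeterminate form.

Rewrite 0·∞ as a quotient (0/0 or ∞/∞ form), then apply L'Hôpital's rule:
  lim(x→3) 4·(3-x)·ln(3-x) = 0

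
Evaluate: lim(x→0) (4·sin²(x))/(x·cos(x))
This is a 0/0 indeterminate form.

Apply L'Hôpital's rule: differentiate numerator and denominator separately.
  f(x) = 4·sin(x)^2   ⇒   f'(x) = 8·sin(x)·cos(x)
  g(x) = x·cos(x)   ⇒   g'(x) = -x·sin(x) + cos(x)
  lim(x→0) f'(x)/g'(x) = lim(x→0) (8·sin(x)·cos(x))/(-x·sin(x) + cos(x))
  = 0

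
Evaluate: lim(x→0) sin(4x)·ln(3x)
This is a 0·∞ indeterminate form.

Rewrite 0·∞ as a quotient (0/0 or ∞/∞ form), then apply L'Hôpital's rule:
  lim(x→0) sin(4x)·ln(3x) = 0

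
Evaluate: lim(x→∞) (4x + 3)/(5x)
This is an ∞/∞ indeterminate form.

Apply L'Hôpital's rule: differentiate numerator and denominator separately.
  f(x) = 4·x + 3   ⇒   f'(x) = 4
  g(x) = 5·x   ⇒   g'(x) = 5
  lim(x→∞) f'(x)/g'(x) = lim(x→∞) (4)/(5)
  = 4/5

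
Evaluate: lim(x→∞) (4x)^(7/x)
This is an exponential indeterminate form.

For exponential indeterminate forms, take the natural log:
  Let L = lim(x→∞) (4x)^(7/x)
  Then ln(L) = lim(x→∞) [exponent × ln(base)]
  Evaluate using L'Hôpital or standard limits, then exponentiate.
  L = 1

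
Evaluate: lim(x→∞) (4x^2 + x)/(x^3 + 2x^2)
This is an ∞/∞ indeterminate form.

Apply L'Hôpital's rule: differentiate numerator and denominator separately.
  f(x) = 4·x^2 + x   ⇒   f'(x) = 8·x + 1
  g(x) = x^3 + 2·x^2   ⇒   g'(x) = 3·x^2 + 4·x
  lim(x→∞) f'(x)/g'(x) = lim(x→∞) (8·x + 1)/(3·x^2 + 4·x)
  = 0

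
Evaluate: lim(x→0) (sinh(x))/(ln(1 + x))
This is a 0/0 indeterminate form.

Apply L'Hôpital's rule: differentiate numerator and denominator separately.
  f(x) = sinh(x)   ⇒   f'(x) = cosh(x)
  g(x) = ln(x + 1)   ⇒   g'(x) = 1/(x + 1)
  lim(x→0) f'(x)/g'(x) = lim(x→0) (cosh(x))/(1/(x + 1))
  = 1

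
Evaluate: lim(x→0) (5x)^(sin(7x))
This is an exponential indeterminate form.

For exponential indeterminate forms, take the natural log:
  Let L = lim(x→0) (5x)^(sin(7x))
  Then ln(L) = lim(x→0) [exponent × ln(base)]
  Evaluate using L'Hôpital or standard limits, then exponentiate.
  L = 1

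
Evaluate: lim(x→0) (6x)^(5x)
This is an exponential indeterminate form.

For exponential indeterminate forms, take the natural log:
  Let L = lim(x→0) (6x)^(5x)
  Then ln(L) = lim(x→0) [exponent × ln(base)]
  Evaluate using L'Hôpital or standard limits, then exponentiate.
  L = 1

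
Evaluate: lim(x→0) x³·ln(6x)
This is a 0·∞ indeterminate form.

Rewrite 0·∞ as a quotient (0/0 or ∞/∞ form), then apply L'Hôpital's rule:
  lim(x→0) x³·ln(6x) = 0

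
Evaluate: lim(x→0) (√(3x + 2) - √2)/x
This is a standard limit.

Factor or rationalize the expression:
  lim(x→0) (√(3x + 2) - √2)/x = 3·sqrt(2)/4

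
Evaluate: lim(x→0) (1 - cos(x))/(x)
This is a 0/0 indeterminate form.

Apply L'Hôpital's rule: differentiate numerator and denominator separately.
  f(x) = 1 - cos(x)   ⇒   f'(x) = sin(x)
  g(x) = x   ⇒   g'(x) = 1
  lim(x→0) f'(x)/g'(x) = lim(x→0) (sin(x))/(1)
  = 0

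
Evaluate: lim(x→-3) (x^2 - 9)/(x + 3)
This is a standard limit.

Factor or rationalize the expression:
  lim(x→-3) (x^2 - 9)/(x + 3) = -6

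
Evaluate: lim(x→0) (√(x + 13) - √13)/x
This is a standard limit.

Factor or rationalize the expression:
  lim(x→0) (√(x + 13) - √13)/x = sqrt(13)/26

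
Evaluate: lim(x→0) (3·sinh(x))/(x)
This is a 0/0 indeterminate form.

Apply L'Hôpital's rule: differentiate numerator and denominator separately.
  f(x) = 3·sinh(x)   ⇒   f'(x) = 3·cosh(x)
  g(x) = x   ⇒   g'(x) = 1
  lim(x→0) f'(x)/g'(x) = lim(x→0) (3·cosh(x))/(1)
  = 3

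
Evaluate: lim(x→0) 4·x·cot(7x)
This is a 0·∞ indeterminate form.

Rewrite 0·∞ as a quotient (0/0 or ∞/∞ form), then apply L'Hôpital's rule:
  lim(x→0) 4·x·cot(7x) = 4/7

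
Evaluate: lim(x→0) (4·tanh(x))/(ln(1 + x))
This is a 0/0 indeterminate form.

Apply L'Hôpital's rule: differentiate numerator and denominator separately.
  f(x) = 4·tanh(x)   ⇒   f'(x) = 4 - 4·tanh(x)^2
  g(x) = ln(x + 1)   ⇒   g'(x) = 1/(x + 1)
  lim(x→0) f'(x)/g'(x) = lim(x→0) (4 - 4·tanh(x)^2)/(1/(x + 1))
  = 4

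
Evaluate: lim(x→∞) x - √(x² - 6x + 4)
This is an ∞-∞ indeterminate form.

Combine fractions or rationalize to convert ∞-∞ to 0/0 form:
  lim(x→∞) x - √(x² - 6x + 4) = 3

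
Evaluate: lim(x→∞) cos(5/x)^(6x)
This is an exponential indeterminate form.

For exponential indeterminate forms, take the natural log:
  Let L = lim(x→∞) cos(5/x)^(6x)
  Then ln(L) = lim(x→∞) [exponent × ln(base)]
  Evaluate using L'Hôpital or standard limits, then exponentiate.
  L = 1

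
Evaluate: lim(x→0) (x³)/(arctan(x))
This is a 0/0 indeterminate form.

Apply L'Hôpital's rule: differentiate numerator and denominator separately.
  f(x) = x^3   ⇒   f'(x) = 3·x^2
  g(x) = atan(x)   ⇒   g'(x) = 1/(x^2 + 1)
  lim(x→0) f'(x)/g'(x) = lim(x→0) (3·x^2)/(1/(x^2 + 1))
  = 0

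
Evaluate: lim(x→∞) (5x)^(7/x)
This is an exponential indeterminate form.

For exponential indeterminate forms, take the natural log:
  Let L = lim(x→∞) (5x)^(7/x)
  Then ln(L) = lim(x→∞) [exponent × ln(base)]
  Evaluate using L'Hôpital or standard limits, then exponentiate.
  L = 1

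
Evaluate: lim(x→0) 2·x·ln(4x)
This is a 0·∞ indeterminate form.

Rewrite 0·∞ as a quotient (0/0 or ∞/∞ form), then apply L'Hôpital's rule:
  lim(x→0) 2·x·ln(4x) = 0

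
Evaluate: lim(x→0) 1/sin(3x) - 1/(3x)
This is an ∞-∞ indeterminate form.

Combine fractions or rationalize to convert ∞-∞ to 0/0 form:
  lim(x→0) 1/sin(3x) - 1/(3x) = 0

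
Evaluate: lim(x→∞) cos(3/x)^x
This is an exponential indeterminate form.

For exponential indeterminate forms, take the natural log:
  Let L = lim(x→∞) cos(3/x)^x
  Then ln(L) = lim(x→∞) [exponent × ln(base)]
  Evaluate using L'Hôpital or standard limits, then exponentiate.
  L = 1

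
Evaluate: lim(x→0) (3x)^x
This is an exponential indeterminate form.

For exponential indeterminate forms, take the natural log:
  Let L = lim(x→0) (3x)^x
  Then ln(L) = lim(x→0) [exponent × ln(base)]
  Evaluate using L'Hôpital or standard limits, then exponentiate.
  L = 1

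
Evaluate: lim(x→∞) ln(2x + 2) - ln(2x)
This is an ∞-∞ indeterminate form.

Combine fractions or rationalize to convert ∞-∞ to 0/0 form:
  lim(x→∞) ln(2x + 2) - ln(2x) = 0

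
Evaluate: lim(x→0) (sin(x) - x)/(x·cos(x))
This is a 0/0 indeterminate form.

Apply L'Hôpital's rule: differentiate numerator and denominator separately.
  f(x) = -x + sin(x)   ⇒   f'(x) = cos(x) - 1
  g(x) = x·cos(x)   ⇒   g'(x) = -x·sin(x) + cos(x)
  lim(x→0) f'(x)/g'(x) = lim(x→0) (cos(x) - 1)/(-x·sin(x) + cos(x))
  = 0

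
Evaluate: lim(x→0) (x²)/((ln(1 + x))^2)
This is a 0/0 indeterminate form.

Apply L'Hôpital's rule: differentiate numerator and denominator separately.
  f(x) = x^2   ⇒   f'(x) = 2·x
  g(x) = ln(x + 1)^2   ⇒   g'(x) = 2·ln(x + 1)/(x + 1)
  lim(x→0) f'(x)/g'(x) = lim(x→0) (2·x)/(2·ln(x + 1)/(x + 1))
  = 1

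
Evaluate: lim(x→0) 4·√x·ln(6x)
This is a 0·∞ indeterminate form.

Rewrite 0·∞ as a quotient (0/0 or ∞/∞ form), then apply L'Hôpital's rule:
  lim(x→0) 4·√x·ln(6x) = 0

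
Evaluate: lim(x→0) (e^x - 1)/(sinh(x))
This is a 0/0 indeterminate form.

Apply L'Hôpital's rule: differentiate numerator and denominator separately.
  f(x) = e^(x) - 1   ⇒   f'(x) = e^(x)
  g(x) = sinh(x)   ⇒   g'(x) = cosh(x)
  lim(x→0) f'(x)/g'(x) = lim(x→0) (e^(x))/(cosh(x))
  = 1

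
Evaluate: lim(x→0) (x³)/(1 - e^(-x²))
This is a 0/0 indeterminate form.

Apply L'Hôpital's rule: differentiate numerator and denominator separately.
  f(x) = x^3   ⇒   f'(x) = 3·x^2
  g(x) = 1 - e^(-x^2)   ⇒   g'(x) = 2·x·e^(-x^2)
  lim(x→0) f'(x)/g'(x) = lim(x→0) (3·x^2)/(2·x·e^(-x^2))
  = 0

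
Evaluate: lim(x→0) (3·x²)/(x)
This is a 0/0 indeterminate form.

Apply L'Hôpital's rule: differentiate numerator and denominator separately.
  f(x) = 3·x^2   ⇒   f'(x) = 6·x
  g(x) = x   ⇒   g'(x) = 1
  lim(x→0) f'(x)/g'(x) = lim(x→0) (6·x)/(1)
  = 0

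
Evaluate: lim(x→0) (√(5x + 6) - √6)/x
This is a standard limit.

Factor or rationalize the expression:
  lim(x→0) (√(5x + 6) - √6)/x = 5·sqrt(6)/12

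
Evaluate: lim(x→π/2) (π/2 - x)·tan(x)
This is a 0·∞ indeterminate form.

Rewrite 0·∞ as a quotient (0/0 or ∞/∞ form), then apply L'Hôpital's rule:
  lim(x→π/2) (π/2 - x)·tan(x) = 1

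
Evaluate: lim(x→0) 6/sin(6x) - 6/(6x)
This is an ∞-∞ indeterminate form.

Combine fractions or rationalize to convert ∞-∞ to 0/0 form:
  lim(x→0) 6/sin(6x) - 6/(6x) = 0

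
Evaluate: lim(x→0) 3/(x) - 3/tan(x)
This is an ∞-∞ indeterminate form.

Combine fractions or rationalize to convert ∞-∞ to 0/0 form:
  lim(x→0) 3/(x) - 3/tan(x) = 0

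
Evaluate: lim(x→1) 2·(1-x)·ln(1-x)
This is a 0·∞ indeterminate form.

Rewrite 0·∞ as a quotient (0/0 or ∞/∞ form), then apply L'Hôpital's rule:
  lim(x→1) 2·(1-x)·ln(1-x) = 0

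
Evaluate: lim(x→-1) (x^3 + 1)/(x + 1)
This is a standard limit.

Factor or rationalize the expression:
  lim(x→-1) (x^3 + 1)/(x + 1) = 3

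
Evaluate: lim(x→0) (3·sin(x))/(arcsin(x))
This is a 0/0 indeterminate form.

Apply L'Hôpital's rule: differentiate numerator and denominator separately.
  f(x) = 3·sin(x)   ⇒   f'(x) = 3·cos(x)
  g(x) = asin(x)   ⇒   g'(x) = 1/sqrt(1 - x^2)
  lim(x→0) f'(x)/g'(x) = lim(x→0) (3·cos(x))/(1/sqrt(1 - x^2))
  = 3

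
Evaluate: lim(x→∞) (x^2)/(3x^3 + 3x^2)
This is an ∞/∞ indeterminate form.

Apply L'Hôpital's rule: differentiate numerator and denominator separately.
  f(x) = x^2   ⇒   f'(x) = 2·x
  g(x) = 3·x^3 + 3·x^2   ⇒   g'(x) = 9·x^2 + 6·x
  lim(x→∞) f'(x)/g'(x) = lim(x→∞) (2·x)/(9·x^2 + 6·x)
  = 0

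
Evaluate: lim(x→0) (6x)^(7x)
This is an exponential indeterminate form.

For exponential indeterminate forms, take the natural log:
  Let L = lim(x→0) (6x)^(7x)
  Then ln(L) = lim(x→0) [exponent × ln(base)]
  Evaluate using L'Hôpital or standard limits, then exponentiate.
  L = 1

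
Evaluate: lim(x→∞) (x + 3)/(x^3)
This is an ∞/∞ indeterminate form.

Apply L'Hôpital's rule: differentiate numerator and denominator separately.
  f(x) = x + 3   ⇒   f'(x) = 1
  g(x) = x^3   ⇒   g'(x) = 3·x^2
  lim(x→∞) f'(x)/g'(x) = lim(x→∞) (1)/(3·x^2)
  = 0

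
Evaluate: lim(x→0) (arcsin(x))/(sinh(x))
This is a 0/0 indeterminate form.

Apply L'Hôpital's rule: differentiate numerator and denominator separately.
  f(x) = asin(x)   ⇒   f'(x) = 1/sqrt(1 - x^2)
  g(x) = sinh(x)   ⇒   g'(x) = cosh(x)
  lim(x→0) f'(x)/g'(x) = lim(x→0) (1/sqrt(1 - x^2))/(cosh(x))
  = 1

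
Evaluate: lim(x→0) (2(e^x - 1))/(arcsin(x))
This is a 0/0 indeterminate form.

Apply L'Hôpital's rule: differentiate numerator and denominator separately.
  f(x) = 2·e^(x) - 2   ⇒   f'(x) = 2·e^(x)
  g(x) = asin(x)   ⇒   g'(x) = 1/sqrt(1 - x^2)
  lim(x→0) f'(x)/g'(x) = lim(x→0) (2·e^(x))/(1/sqrt(1 - x^2))
  = 2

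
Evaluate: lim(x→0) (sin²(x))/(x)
This is a 0/0 indeterminate form.

Apply L'Hôpital's rule: differentiate numerator and denominator separately.
  f(x) = sin(x)^2   ⇒   f'(x) = 2·sin(x)·cos(x)
  g(x) = x   ⇒   g'(x) = 1
  lim(x→0) f'(x)/g'(x) = lim(x→0) (2·sin(x)·cos(x))/(1)
  = 0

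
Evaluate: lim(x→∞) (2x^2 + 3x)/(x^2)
This is an ∞/∞ indeterminate form.

Apply L'Hôpital's rule: differentiate numerator and denominator separately.
  f(x) = 2·x^2 + 3·x   ⇒   f'(x) = 4·x + 3
  g(x) = x^2   ⇒   g'(x) = 2·x
  lim(x→∞) f'(x)/g'(x) = lim(x→∞) (4·x + 3)/(2·x)
  = 2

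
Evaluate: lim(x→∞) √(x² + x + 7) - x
This is an ∞-∞ indeterminate form.

Combine fractions or rationalize to convert ∞-∞ to 0/0 form:
  lim(x→∞) √(x² + x + 7) - x = 1/2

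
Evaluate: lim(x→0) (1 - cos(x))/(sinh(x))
This is a 0/0 indeterminate form.

Apply L'Hôpital's rule: differentiate numerator and denominator separately.
  f(x) = 1 - cos(x)   ⇒   f'(x) = sin(x)
  g(x) = sinh(x)   ⇒   g'(x) = cosh(x)
  lim(x→0) f'(x)/g'(x) = lim(x→0) (sin(x))/(cosh(x))
  = 0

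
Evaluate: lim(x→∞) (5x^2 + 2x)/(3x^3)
This is an ∞/∞ indeterminate form.

Apply L'Hôpital's rule: differentiate numerator and denominator separately.
  f(x) = 5·x^2 + 2·x   ⇒   f'(x) = 10·x + 2
  g(x) = 3·x^3   ⇒   g'(x) = 9·x^2
  lim(x→∞) f'(x)/g'(x) = lim(x→∞) (10·x + 2)/(9·x^2)
  = 0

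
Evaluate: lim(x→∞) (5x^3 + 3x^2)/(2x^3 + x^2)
This is an ∞/∞ indeterminate form.

Apply L'Hôpital's rule: differentiate numerator and denominator separately.
  f(x) = 5·x^3 + 3·x^2   ⇒   f'(x) = 15·x^2 + 6·x
  g(x) = 2·x^3 + x^2   ⇒   g'(x) = 6·x^2 + 2·x
  lim(x→∞) f'(x)/g'(x) = lim(x→∞) (15·x^2 + 6·x)/(6·x^2 + 2·x)
  = 5/2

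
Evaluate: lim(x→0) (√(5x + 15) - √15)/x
This is a standard limit.

Factor or rationalize the expression:
  lim(x→0) (√(5x + 15) - √15)/x = sqrt(15)/6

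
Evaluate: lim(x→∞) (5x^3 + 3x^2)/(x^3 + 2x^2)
This is an ∞/∞ indeterminate form.

Apply L'Hôpital's rule: differentiate numerator and denominator separately.
  f(x) = 5·x^3 + 3·x^2   ⇒   f'(x) = 15·x^2 + 6·x
  g(x) = x^3 + 2·x^2   ⇒   g'(x) = 3·x^2 + 4·x
  lim(x→∞) f'(x)/g'(x) = lim(x→∞) (15·x^2 + 6·x)/(3·x^2 + 4·x)
  = 5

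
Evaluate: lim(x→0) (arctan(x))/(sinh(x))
This is a 0/0 indeterminate form.

Apply L'Hôpital's rule: differentiate numerator and denominator separately.
  f(x) = atan(x)   ⇒   f'(x) = 1/(x^2 + 1)
  g(x) = sinh(x)   ⇒   g'(x) = cosh(x)
  lim(x→0) f'(x)/g'(x) = lim(x→0) (1/(x^2 + 1))/(cosh(x))
  = 1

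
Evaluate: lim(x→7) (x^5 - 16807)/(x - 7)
This is a standard limit.

Factor or rationalize the expression:
  lim(x→7) (x^5 - 16807)/(x - 7) = 12005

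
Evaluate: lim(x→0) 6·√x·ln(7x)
This is a 0·∞ indeterminate form.

Rewrite 0·∞ as a quotient (0/0 or ∞/∞ form), then apply L'Hôpital's rule:
  lim(x→0) 6·√x·ln(7x) = 0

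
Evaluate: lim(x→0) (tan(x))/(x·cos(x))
This is a 0/0 indeterminate form.

Apply L'Hôpital's rule: differentiate numerator and denominator separately.
  f(x) = tan(x)   ⇒   f'(x) = tan(x)^2 + 1
  g(x) = x·cos(x)   ⇒   g'(x) = -x·sin(x) + cos(x)
  lim(x→0) f'(x)/g'(x) = lim(x→0) (tan(x)^2 + 1)/(-x·sin(x) + cos(x))
  = 1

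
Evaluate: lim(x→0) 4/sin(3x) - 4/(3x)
This is an ∞-∞ indeterminate form.

Combine fractions or rationalize to convert ∞-∞ to 0/0 form:
  lim(x→0) 4/sin(3x) - 4/(3x) = 0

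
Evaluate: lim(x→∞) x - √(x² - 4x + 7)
This is an ∞-∞ indeterminate form.

Combine fractions or rationalize to convert ∞-∞ to 0/0 form:
  lim(x→∞) x - √(x² - 4x + 7) = 2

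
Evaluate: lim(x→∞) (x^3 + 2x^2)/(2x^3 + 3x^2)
This is an ∞/∞ indeterminate form.

Apply L'Hôpital's rule: differentiate numerator and denominator separately.
  f(x) = x^3 + 2·x^2   ⇒   f'(x) = 3·x^2 + 4·x
  g(x) = 2·x^3 + 3·x^2   ⇒   g'(x) = 6·x^2 + 6·x
  lim(x→∞) f'(x)/g'(x) = lim(x→∞) (3·x^2 + 4·x)/(6·x^2 + 6·x)
  = 1/2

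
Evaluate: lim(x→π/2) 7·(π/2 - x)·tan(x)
This is a 0·∞ indeterminate form.

Rewrite 0·∞ as a quotient (0/0 or ∞/∞ form), then apply L'Hôpital's rule:
  lim(x→π/2) 7·(π/2 - x)·tan(x) = 7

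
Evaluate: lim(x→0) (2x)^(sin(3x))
This is an exponential indeterminate form.

For exponential indeterminate forms, take the natural log:
  Let L = lim(x→0) (2x)^(sin(3x))
  Then ln(L) = lim(x→0) [exponent × ln(base)]
  Evaluate using L'Hôpital or standard limits, then exponentiate.
  L = 1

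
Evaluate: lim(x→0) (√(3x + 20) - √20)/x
This is a standard limit.

Factor or rationalize the expression:
  lim(x→0) (√(3x + 20) - √20)/x = 3·sqrt(5)/20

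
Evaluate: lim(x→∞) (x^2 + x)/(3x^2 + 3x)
This is an ∞/∞ indeterminate form.

Apply L'Hôpital's rule: differentiate numerator and denominator separately.
  f(x) = x^2 + x   ⇒   f'(x) = 2·x + 1
  g(x) = 3·x^2 + 3·x   ⇒   g'(x) = 6·x + 3
  lim(x→∞) f'(x)/g'(x) = lim(x→∞) (2·x + 1)/(6·x + 3)
  = 1/3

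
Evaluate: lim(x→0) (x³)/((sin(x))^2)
This is a 0/0 indeterminate form.

Apply L'Hôpital's rule: differentiate numerator and denominator separately.
  f(x) = x^3   ⇒   f'(x) = 3·x^2
  g(x) = sin(x)^2   ⇒   g'(x) = 2·sin(x)·cos(x)
  lim(x→0) f'(x)/g'(x) = lim(x→0) (3·x^2)/(2·sin(x)·cos(x))
  = 0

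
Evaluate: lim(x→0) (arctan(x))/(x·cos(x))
This is a 0/0 indeterminate form.

Apply L'Hôpital's rule: differentiate numerator and denominator separately.
  f(x) = atan(x)   ⇒   f'(x) = 1/(x^2 + 1)
  g(x) = x·cos(x)   ⇒   g'(x) = -x·sin(x) + cos(x)
  lim(x→0) f'(x)/g'(x) = lim(x→0) (1/(x^2 + 1))/(-x·sin(x) + cos(x))
  = 1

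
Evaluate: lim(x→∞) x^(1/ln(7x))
This is an exponential indeterminate form.

For exponential indeterminate forms, take the natural log:
  Let L = lim(x→∞) x^(1/ln(7x))
  Then ln(L) = lim(x→∞) [exponent × ln(base)]
  Evaluate using L'Hôpital or standard limits, then exponentiate.
  L = e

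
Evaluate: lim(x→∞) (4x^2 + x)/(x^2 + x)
This is an ∞/∞ indeterminate form.

Apply L'Hôpital's rule: differentiate numerator and denominator separately.
  f(x) = 4·x^2 + x   ⇒   f'(x) = 8·x + 1
  g(x) = x^2 + x   ⇒   g'(x) = 2·x + 1
  lim(x→∞) f'(x)/g'(x) = lim(x→∞) (8·x + 1)/(2·x + 1)
  = 4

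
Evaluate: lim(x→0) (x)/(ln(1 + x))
This is a 0/0 indeterminate form.

Apply L'Hôpital's rule: differentiate numerator and denominator separately.
  f(x) = x   ⇒   f'(x) = 1
  g(x) = ln(x + 1)   ⇒   g'(x) = 1/(x + 1)
  lim(x→0) f'(x)/g'(x) = lim(x→0) (1)/(1/(x + 1))
  = 1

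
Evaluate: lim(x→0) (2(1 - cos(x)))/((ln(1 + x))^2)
This is a 0/0 indeterminate form.

Apply L'Hôpital's rule: differentiate numerator and denominator separately.
  f(x) = 2 - 2·cos(x)   ⇒   f'(x) = 2·sin(x)
  g(x) = ln(x + 1)^2   ⇒   g'(x) = 2·ln(x + 1)/(x + 1)
  lim(x→0) f'(x)/g'(x) = lim(x→0) (2·sin(x))/(2·ln(x + 1)/(x + 1))
  = 1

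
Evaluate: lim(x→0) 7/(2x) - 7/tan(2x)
This is an ∞-∞ indeterminate form.

Combine fractions or rationalize to convert ∞-∞ to 0/0 form:
  lim(x→0) 7/(2x) - 7/tan(2x) = 0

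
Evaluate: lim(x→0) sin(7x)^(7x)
This is an exponential indeterminate form.

For exponential indeterminate forms, take the natural log:
  Let L = lim(x→0) sin(7x)^(7x)
  Then ln(L) = lim(x→0) [exponent × ln(base)]
  Evaluate using L'Hôpital or standard limits, then exponentiate.
  L = 1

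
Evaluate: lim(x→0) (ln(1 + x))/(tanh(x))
This is a 0/0 indeterminate form.

Apply L'Hôpital's rule: differentiate numerator and denominator separately.
  f(x) = ln(x + 1)   ⇒   f'(x) = 1/(x + 1)
  g(x) = tanh(x)   ⇒   g'(x) = 1 - tanh(x)^2
  lim(x→0) f'(x)/g'(x) = lim(x→0) (1/(x + 1))/(1 - tanh(x)^2)
  = 1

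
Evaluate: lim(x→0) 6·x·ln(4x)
This is a 0·∞ indeterminate form.

Rewrite 0·∞ as a quotient (0/0 or ∞/∞ form), then apply L'Hôpital's rule:
  lim(x→0) 6·x·ln(4x) = 0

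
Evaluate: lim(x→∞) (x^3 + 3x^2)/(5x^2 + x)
This is an ∞/∞ indeterminate form.

Apply L'Hôpital's rule: differentiate numerator and denominator separately.
  f(x) = x^3 + 3·x^2   ⇒   f'(x) = 3·x^2 + 6·x
  g(x) = 5·x^2 + x   ⇒   g'(x) = 10·x + 1
  lim(x→∞) f'(x)/g'(x) = lim(x→∞) (3·x^2 + 6·x)/(10·x + 1)
  = ∞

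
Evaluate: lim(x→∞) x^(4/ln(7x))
This is an exponential indeterminate form.

For exponential indeterminate forms, take the natural log:
  Let L = lim(x→∞) x^(4/ln(7x))
  Then ln(L) = lim(x→∞) [exponent × ln(base)]
  Evaluate using L'Hôpital or standard limits, then exponentiate.
  L = e^(4)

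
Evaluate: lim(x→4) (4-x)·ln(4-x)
This is a 0·∞ indeterminate form.

Rewrite 0·∞ as a quotient (0/0 or ∞/∞ form), then apply L'Hôpital's rule:
  lim(x→4) (4-x)·ln(4-x) = 0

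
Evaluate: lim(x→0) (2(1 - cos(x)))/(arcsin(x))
This is a 0/0 indeterminate form.

Apply L'Hôpital's rule: differentiate numerator and denominator separately.
  f(x) = 2 - 2·cos(x)   ⇒   f'(x) = 2·sin(x)
  g(x) = asin(x)   ⇒   g'(x) = 1/sqrt(1 - x^2)
  lim(x→0) f'(x)/g'(x) = lim(x→0) (2·sin(x))/(1/sqrt(1 - x^2))
  = 0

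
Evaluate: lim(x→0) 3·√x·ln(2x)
This is a 0·∞ indeterminate form.

Rewrite 0·∞ as a quotient (0/0 or ∞/∞ form), then apply L'Hôpital's rule:
  lim(x→0) 3·√x·ln(2x) = 0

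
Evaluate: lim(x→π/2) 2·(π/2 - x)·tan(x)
This is a 0·∞ indeterminate form.

Rewrite 0·∞ as a quotient (0/0 or ∞/∞ form), then apply L'Hôpital's rule:
  lim(x→π/2) 2·(π/2 - x)·tan(x) = 2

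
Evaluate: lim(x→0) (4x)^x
This is an exponential indeterminate form.

For exponential indeterminate forms, take the natural log:
  Let L = lim(x→0) (4x)^x
  Then ln(L) = lim(x→0) [exponent × ln(base)]
  Evaluate using L'Hôpital or standard limits, then exponentiate.
  L = 1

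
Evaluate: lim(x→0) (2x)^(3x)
This is an exponential indeterminate form.

For exponential indeterminate forms, take the natural log:
  Let L = lim(x→0) (2x)^(3x)
  Then ln(L) = lim(x→0) [exponent × ln(base)]
  Evaluate using L'Hôpital or standard limits, then exponentiate.
  L = 1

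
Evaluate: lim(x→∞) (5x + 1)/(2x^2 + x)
This is an ∞/∞ indeterminate form.

Apply L'Hôpital's rule: differentiate numerator and denominator separately.
  f(x) = 5·x + 1   ⇒   f'(x) = 5
  g(x) = 2·x^2 + x   ⇒   g'(x) = 4·x + 1
  lim(x→∞) f'(x)/g'(x) = lim(x→∞) (5)/(4·x + 1)
  = 0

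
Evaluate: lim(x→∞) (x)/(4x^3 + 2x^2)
This is an ∞/∞ indeterminate form.

Apply L'Hôpital's rule: differentiate numerator and denominator separately.
  f(x) = x   ⇒   f'(x) = 1
  g(x) = 4·x^3 + 2·x^2   ⇒   g'(x) = 12·x^2 + 4·x
  lim(x→∞) f'(x)/g'(x) = lim(x→∞) (1)/(12·x^2 + 4·x)
  = 0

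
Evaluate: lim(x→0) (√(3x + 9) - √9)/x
This is a standard limit.

Factor or rationalize the expression:
  lim(x→0) (√(3x + 9) - √9)/x = 1/2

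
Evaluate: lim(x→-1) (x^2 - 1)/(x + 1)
This is a standard limit.

Factor or rationalize the expression:
  lim(x→-1) (x^2 - 1)/(x + 1) = -2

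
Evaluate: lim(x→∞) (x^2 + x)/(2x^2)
This is an ∞/∞ indeterminate form.

Apply L'Hôpital's rule: differentiate numerator and denominator separately.
  f(x) = x^2 + x   ⇒   f'(x) = 2·x + 1
  g(x) = 2·x^2   ⇒   g'(x) = 4·x
  lim(x→∞) f'(x)/g'(x) = lim(x→∞) (2·x + 1)/(4·x)
  = 1/2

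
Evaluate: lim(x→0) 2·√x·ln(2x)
This is a 0·∞ indeterminate form.

Rewrite 0·∞ as a quotient (0/0 or ∞/∞ form), then apply L'Hôpital's rule:
  lim(x→0) 2·√x·ln(2x) = 0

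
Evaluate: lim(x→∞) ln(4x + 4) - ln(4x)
This is an ∞-∞ indeterminate form.

Combine fractions or rationalize to convert ∞-∞ to 0/0 form:
  lim(x→∞) ln(4x + 4) - ln(4x) = 0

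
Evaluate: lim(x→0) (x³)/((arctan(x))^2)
This is a 0/0 indeterminate form.

Apply L'Hôpital's rule: differentiate numerator and denominator separately.
  f(x) = x^3   ⇒   f'(x) = 3·x^2
  g(x) = atan(x)^2   ⇒   g'(x) = 2·atan(x)/(x^2 + 1)
  lim(x→0) f'(x)/g'(x) = lim(x→0) (3·x^2)/(2·atan(x)/(x^2 + 1))
  = 0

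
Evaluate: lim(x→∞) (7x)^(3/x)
This is an exponential indeterminate form.

For exponential indeterminate forms, take the natural log:
  Let L = lim(x→∞) (7x)^(3/x)
  Then ln(L) = lim(x→∞) [exponent × ln(base)]
  Evaluate using L'Hôpital or standard limits, then exponentiate.
  L = 1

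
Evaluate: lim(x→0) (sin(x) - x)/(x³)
This is a 0/0 indeterminate form.

Apply L'Hôpital's rule: differentiate numerator and denominator separately.
  f(x) = -x + sin(x)   ⇒   f'(x) = cos(x) - 1
  g(x) = x^3   ⇒   g'(x) = 3·x^2
  lim(x→0) f'(x)/g'(x) = lim(x→0) (cos(x) - 1)/(3·x^2)
  = -1/6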